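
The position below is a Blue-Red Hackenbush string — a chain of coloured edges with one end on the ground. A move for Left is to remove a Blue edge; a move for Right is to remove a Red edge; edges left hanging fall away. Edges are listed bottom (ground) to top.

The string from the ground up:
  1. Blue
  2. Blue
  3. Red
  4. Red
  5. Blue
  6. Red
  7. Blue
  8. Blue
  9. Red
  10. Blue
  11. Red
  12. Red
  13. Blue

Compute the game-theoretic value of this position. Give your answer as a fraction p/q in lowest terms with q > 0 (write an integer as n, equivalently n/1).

Prefix values for Blue Blue Red Red Blue Red Blue Blue Red Blue Red Red Blue via {L|R} + simplicity:
1 of 13 · B · max L 0 · min R +∞ => 1
2 of 13 · BB · max L 1 · min R +∞ => 2
3 of 13 · BBR · max L 1 · min R 2 => 3/2
4 of 13 · BBRR · max L 1 · min R 3/2 => 5/4
5 of 13 · BBRRB · max L 5/4 · min R 3/2 => 11/8
6 of 13 · BBRRBR · max L 5/4 · min R 11/8 => 21/16
7 of 13 · BBRRBRB · max L 21/16 · min R 11/8 => 43/32
8 of 13 · BBRRBRBB · max L 43/32 · min R 11/8 => 87/64
9 of 13 · BBRRBRBBR · max L 43/32 · min R 87/64 => 173/128
10 of 13 · BBRRBRBBRB · max L 173/128 · min R 87/64 => 347/256
11 of 13 · BBRRBRBBRBR · max L 173/128 · min R 347/256 => 693/512
12 of 13 · BBRRBRBBRBRR · max L 173/128 · min R 693/512 => 1385/1024
13 of 13 · BBRRBRBBRBRRB · max L 1385/1024 · min R 693/512 => 2771/2048

2771/2048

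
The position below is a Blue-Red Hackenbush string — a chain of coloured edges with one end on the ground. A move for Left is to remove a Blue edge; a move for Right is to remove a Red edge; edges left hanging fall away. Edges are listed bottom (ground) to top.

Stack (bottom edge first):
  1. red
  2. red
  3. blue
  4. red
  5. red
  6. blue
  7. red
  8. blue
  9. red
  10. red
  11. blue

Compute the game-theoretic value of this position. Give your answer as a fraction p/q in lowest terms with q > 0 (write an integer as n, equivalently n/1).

-941/512

g(r) = {  | 0 } → -1
g(rr) = {  | -1, 0 } → -2
g(rrb) = { -2 | -1, 0 } → -3/2
g(rrbr) = { -2 | -3/2, -1, 0 } → -7/4
g(rrbrr) = { -2 | -7/4, -3/2, -1, 0 } → -15/8
g(rrbrrb) = { -2, -15/8 | -7/4, -3/2, -1, 0 } → -29/16
g(rrbrrbr) = { -2, -15/8 | -29/16, -7/4, -3/2, -1, 0 } → -59/32
g(rrbrrbrb) = { -2, -15/8, -59/32 | -29/16, -7/4, -3/2, -1, 0 } → -117/64
g(rrbrrbrbr) = { -2, -15/8, -59/32 | -117/64, -29/16, -7/4, -3/2, -1, 0 } → -235/128
g(rrbrrbrbrr) = { -2, -15/8, -59/32 | -235/128, -117/64, -29/16, -7/4, -3/2, -1, 0 } → -471/256
g(rrbrrbrbrrb) = { -2, -15/8, -59/32, -471/256 | -235/128, -117/64, -29/16, -7/4, -3/2, -1, 0 } → -941/512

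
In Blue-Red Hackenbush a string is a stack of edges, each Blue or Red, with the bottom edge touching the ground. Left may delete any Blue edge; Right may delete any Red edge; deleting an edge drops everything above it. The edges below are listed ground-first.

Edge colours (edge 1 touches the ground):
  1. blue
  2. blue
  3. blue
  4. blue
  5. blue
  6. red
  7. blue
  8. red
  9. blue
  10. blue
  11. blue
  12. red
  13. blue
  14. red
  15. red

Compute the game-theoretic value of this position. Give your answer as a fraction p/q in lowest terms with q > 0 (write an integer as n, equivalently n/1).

edge 1 of 15 (blue): { 0 | — } ⇒ 1
edge 2 of 15 (blue): { 0, 1 | — } ⇒ 2
edge 3 of 15 (blue): { 0, 1, 2 | — } ⇒ 3
edge 4 of 15 (blue): { 0, 1, 2, 3 | — } ⇒ 4
edge 5 of 15 (blue): { 0, 1, 2, 3, 4 | — } ⇒ 5
edge 6 of 15 (red): { 0, 1, 2, 3, 4 | 5 } ⇒ 9/2
edge 7 of 15 (blue): { 0, 1, 2, 3, 4, 9/2 | 5 } ⇒ 19/4
edge 8 of 15 (red): { 0, 1, 2, 3, 4, 9/2 | 19/4, 5 } ⇒ 37/8
edge 9 of 15 (blue): { 0, 1, 2, 3, 4, 9/2, 37/8 | 19/4, 5 } ⇒ 75/16
edge 10 of 15 (blue): { 0, 1, 2, 3, 4, 9/2, 37/8, 75/16 | 19/4, 5 } ⇒ 151/32
edge 11 of 15 (blue): { 0, 1, 2, 3, 4, 9/2, 37/8, 75/16, 151/32 | 19/4, 5 } ⇒ 303/64
edge 12 of 15 (red): { 0, 1, 2, 3, 4, 9/2, 37/8, 75/16, 151/32 | 303/64, 19/4, 5 } ⇒ 605/128
edge 13 of 15 (blue): { 0, 1, 2, 3, 4, 9/2, 37/8, 75/16, 151/32, 605/128 | 303/64, 19/4, 5 } ⇒ 1211/256
edge 14 of 15 (red): { 0, 1, 2, 3, 4, 9/2, 37/8, 75/16, 151/32, 605/128 | 1211/256, 303/64, 19/4, 5 } ⇒ 2421/512
edge 15 of 15 (red): { 0, 1, 2, 3, 4, 9/2, 37/8, 75/16, 151/32, 605/128 | 2421/512, 1211/256, 303/64, 19/4, 5 } ⇒ 4841/1024

4841/1024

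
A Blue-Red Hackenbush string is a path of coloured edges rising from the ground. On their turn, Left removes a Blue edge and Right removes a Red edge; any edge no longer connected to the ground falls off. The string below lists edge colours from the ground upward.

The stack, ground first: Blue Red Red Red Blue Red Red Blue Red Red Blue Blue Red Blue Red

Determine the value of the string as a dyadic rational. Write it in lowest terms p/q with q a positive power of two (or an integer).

2357/16384

value_1 [B]  L=[0]  R=[none]  — 1
value_2 [BR]  L=[0]  R=[1]  — 1/2
value_3 [BRR]  L=[0]  R=[1/2, 1]  — 1/4
value_4 [BRRR]  L=[0]  R=[1/4, 1/2, 1]  — 1/8
value_5 [BRRRB]  L=[0, 1/8]  R=[1/4, 1/2, 1]  — 3/16
value_6 [BRRRBR]  L=[0, 1/8]  R=[3/16, 1/4, 1/2, 1]  — 5/32
value_7 [BRRRBRR]  L=[0, 1/8]  R=[5/32, 3/16, 1/4, 1/2, 1]  — 9/64
value_8 [BRRRBRRB]  L=[0, 1/8, 9/64]  R=[5/32, 3/16, 1/4, 1/2, 1]  — 19/128
value_9 [BRRRBRRBR]  L=[0, 1/8, 9/64]  R=[19/128, 5/32, 3/16, 1/4, 1/2, 1]  — 37/256
value_10 [BRRRBRRBRR]  L=[0, 1/8, 9/64]  R=[37/256, 19/128, 5/32, 3/16, 1/4, 1/2, 1]  — 73/512
value_11 [BRRRBRRBRRB]  L=[0, 1/8, 9/64, 73/512]  R=[37/256, 19/128, 5/32, 3/16, 1/4, 1/2, 1]  — 147/1024
value_12 [BRRRBRRBRRBB]  L=[0, 1/8, 9/64, 73/512, 147/1024]  R=[37/256, 19/128, 5/32, 3/16, 1/4, 1/2, 1]  — 295/2048
value_13 [BRRRBRRBRRBBR]  L=[0, 1/8, 9/64, 73/512, 147/1024]  R=[295/2048, 37/256, 19/128, 5/32, 3/16, 1/4, 1/2, 1]  — 589/4096
value_14 [BRRRBRRBRRBBRB]  L=[0, 1/8, 9/64, 73/512, 147/1024, 589/4096]  R=[295/2048, 37/256, 19/128, 5/32, 3/16, 1/4, 1/2, 1]  — 1179/8192
value_15 [BRRRBRRBRRBBRBR]  L=[0, 1/8, 9/64, 73/512, 147/1024, 589/4096]  R=[1179/8192, 295/2048, 37/256, 19/128, 5/32, 3/16, 1/4, 1/2, 1]  — 2357/16384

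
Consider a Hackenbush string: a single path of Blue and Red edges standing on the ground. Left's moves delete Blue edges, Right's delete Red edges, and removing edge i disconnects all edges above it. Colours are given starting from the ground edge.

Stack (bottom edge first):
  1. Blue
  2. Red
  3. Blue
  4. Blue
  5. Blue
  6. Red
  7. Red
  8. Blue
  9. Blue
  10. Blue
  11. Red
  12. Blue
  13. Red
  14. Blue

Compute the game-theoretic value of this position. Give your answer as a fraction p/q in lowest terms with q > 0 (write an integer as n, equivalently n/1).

edge 1 of 14 (Blue): { 0 | ∅ } gives 1
edge 2 of 14 (Red): { 0 | 1 } gives 1/2
edge 3 of 14 (Blue): { 0 1/2 | 1 } gives 3/4
edge 4 of 14 (Blue): { 0 1/2 3/4 | 1 } gives 7/8
edge 5 of 14 (Blue): { 0 1/2 3/4 7/8 | 1 } gives 15/16
edge 6 of 14 (Red): { 0 1/2 3/4 7/8 | 15/16 1 } gives 29/32
edge 7 of 14 (Red): { 0 1/2 3/4 7/8 | 29/32 15/16 1 } gives 57/64
edge 8 of 14 (Blue): { 0 1/2 3/4 7/8 57/64 | 29/32 15/16 1 } gives 115/128
edge 9 of 14 (Blue): { 0 1/2 3/4 7/8 57/64 115/128 | 29/32 15/16 1 } gives 231/256
edge 10 of 14 (Blue): { 0 1/2 3/4 7/8 57/64 115/128 231/256 | 29/32 15/16 1 } gives 463/512
edge 11 of 14 (Red): { 0 1/2 3/4 7/8 57/64 115/128 231/256 | 463/512 29/32 15/16 1 } gives 925/1024
edge 12 of 14 (Blue): { 0 1/2 3/4 7/8 57/64 115/128 231/256 925/1024 | 463/512 29/32 15/16 1 } gives 1851/2048
edge 13 of 14 (Red): { 0 1/2 3/4 7/8 57/64 115/128 231/256 925/1024 | 1851/2048 463/512 29/32 15/16 1 } gives 3701/4096
edge 14 of 14 (Blue): { 0 1/2 3/4 7/8 57/64 115/128 231/256 925/1024 3701/4096 | 1851/2048 463/512 29/32 15/16 1 } gives 7403/8192

7403/8192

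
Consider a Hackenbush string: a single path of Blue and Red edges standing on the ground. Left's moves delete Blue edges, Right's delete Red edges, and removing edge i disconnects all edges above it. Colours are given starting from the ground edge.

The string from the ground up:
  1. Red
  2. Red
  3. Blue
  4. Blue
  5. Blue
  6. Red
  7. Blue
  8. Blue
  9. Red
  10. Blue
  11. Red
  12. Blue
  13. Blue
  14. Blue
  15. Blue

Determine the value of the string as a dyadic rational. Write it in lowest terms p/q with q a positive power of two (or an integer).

-9377/8192

Recurse on prefixes of the 15-edge string Red Red Blue Blue Blue Red Blue Blue Red Blue Red Blue Blue Blue Blue:
v(R) = {  | 0 } gives -1
v(RR) = {  | -1 0 } gives -2
v(RRB) = { -2 | -1 0 } gives -3/2
v(RRBB) = { -2 -3/2 | -1 0 } gives -5/4
v(RRBBB) = { -2 -3/2 -5/4 | -1 0 } gives -9/8
v(RRBBBR) = { -2 -3/2 -5/4 | -9/8 -1 0 } gives -19/16
v(RRBBBRB) = { -2 -3/2 -5/4 -19/16 | -9/8 -1 0 } gives -37/32
v(RRBBBRBB) = { -2 -3/2 -5/4 -19/16 -37/32 | -9/8 -1 0 } gives -73/64
v(RRBBBRBBR) = { -2 -3/2 -5/4 -19/16 -37/32 | -73/64 -9/8 -1 0 } gives -147/128
v(RRBBBRBBRB) = { -2 -3/2 -5/4 -19/16 -37/32 -147/128 | -73/64 -9/8 -1 0 } gives -293/256
v(RRBBBRBBRBR) = { -2 -3/2 -5/4 -19/16 -37/32 -147/128 | -293/256 -73/64 -9/8 -1 0 } gives -587/512
v(RRBBBRBBRBRB) = { -2 -3/2 -5/4 -19/16 -37/32 -147/128 -587/512 | -293/256 -73/64 -9/8 -1 0 } gives -1173/1024
v(RRBBBRBBRBRBB) = { -2 -3/2 -5/4 -19/16 -37/32 -147/128 -587/512 -1173/1024 | -293/256 -73/64 -9/8 -1 0 } gives -2345/2048
v(RRBBBRBBRBRBBB) = { -2 -3/2 -5/4 -19/16 -37/32 -147/128 -587/512 -1173/1024 -2345/2048 | -293/256 -73/64 -9/8 -1 0 } gives -4689/4096
v(RRBBBRBBRBRBBBB) = { -2 -3/2 -5/4 -19/16 -37/32 -147/128 -587/512 -1173/1024 -2345/2048 -4689/4096 | -293/256 -73/64 -9/8 -1 0 } gives -9377/8192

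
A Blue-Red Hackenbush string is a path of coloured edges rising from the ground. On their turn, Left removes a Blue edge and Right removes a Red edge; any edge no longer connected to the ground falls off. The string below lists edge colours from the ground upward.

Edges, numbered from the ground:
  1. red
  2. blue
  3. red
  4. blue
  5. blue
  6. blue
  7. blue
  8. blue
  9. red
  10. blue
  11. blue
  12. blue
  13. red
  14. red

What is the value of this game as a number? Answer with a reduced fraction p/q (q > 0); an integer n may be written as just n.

-4167/8192

value(r) = { · | 0 } -> -1
value(rb) = { -1 | 0 } -> -1/2
value(rbr) = { -1 | -1/2; 0 } -> -3/4
value(rbrb) = { -1; -3/4 | -1/2; 0 } -> -5/8
value(rbrbb) = { -1; -3/4; -5/8 | -1/2; 0 } -> -9/16
value(rbrbbb) = { -1; -3/4; -5/8; -9/16 | -1/2; 0 } -> -17/32
value(rbrbbbb) = { -1; -3/4; -5/8; -9/16; -17/32 | -1/2; 0 } -> -33/64
value(rbrbbbbb) = { -1; -3/4; -5/8; -9/16; -17/32; -33/64 | -1/2; 0 } -> -65/128
value(rbrbbbbbr) = { -1; -3/4; -5/8; -9/16; -17/32; -33/64 | -65/128; -1/2; 0 } -> -131/256
value(rbrbbbbbrb) = { -1; -3/4; -5/8; -9/16; -17/32; -33/64; -131/256 | -65/128; -1/2; 0 } -> -261/512
value(rbrbbbbbrbb) = { -1; -3/4; -5/8; -9/16; -17/32; -33/64; -131/256; -261/512 | -65/128; -1/2; 0 } -> -521/1024
value(rbrbbbbbrbbb) = { -1; -3/4; -5/8; -9/16; -17/32; -33/64; -131/256; -261/512; -521/1024 | -65/128; -1/2; 0 } -> -1041/2048
value(rbrbbbbbrbbbr) = { -1; -3/4; -5/8; -9/16; -17/32; -33/64; -131/256; -261/512; -521/1024 | -1041/2048; -65/128; -1/2; 0 } -> -2083/4096
value(rbrbbbbbrbbbrr) = { -1; -3/4; -5/8; -9/16; -17/32; -33/64; -131/256; -261/512; -521/1024 | -2083/4096; -1041/2048; -65/128; -1/2; 0 } -> -4167/8192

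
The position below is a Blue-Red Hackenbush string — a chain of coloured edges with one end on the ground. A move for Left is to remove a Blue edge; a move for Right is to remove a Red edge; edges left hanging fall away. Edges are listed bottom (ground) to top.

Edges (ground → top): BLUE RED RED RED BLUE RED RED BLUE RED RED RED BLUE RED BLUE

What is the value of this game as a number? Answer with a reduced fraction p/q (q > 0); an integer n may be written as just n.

1163/8192

Recurse on prefixes of the 14-edge string BLUE RED RED RED BLUE RED RED BLUE RED RED RED BLUE RED BLUE:
edge 1 of 14 (BLUE): { 0 |  } = 1
edge 2 of 14 (RED): { 0 | 1 } = 1/2
edge 3 of 14 (RED): { 0 | 1/2,1 } = 1/4
edge 4 of 14 (RED): { 0 | 1/4,1/2,1 } = 1/8
edge 5 of 14 (BLUE): { 0,1/8 | 1/4,1/2,1 } = 3/16
edge 6 of 14 (RED): { 0,1/8 | 3/16,1/4,1/2,1 } = 5/32
edge 7 of 14 (RED): { 0,1/8 | 5/32,3/16,1/4,1/2,1 } = 9/64
edge 8 of 14 (BLUE): { 0,1/8,9/64 | 5/32,3/16,1/4,1/2,1 } = 19/128
edge 9 of 14 (RED): { 0,1/8,9/64 | 19/128,5/32,3/16,1/4,1/2,1 } = 37/256
edge 10 of 14 (RED): { 0,1/8,9/64 | 37/256,19/128,5/32,3/16,1/4,1/2,1 } = 73/512
edge 11 of 14 (RED): { 0,1/8,9/64 | 73/512,37/256,19/128,5/32,3/16,1/4,1/2,1 } = 145/1024
edge 12 of 14 (BLUE): { 0,1/8,9/64,145/1024 | 73/512,37/256,19/128,5/32,3/16,1/4,1/2,1 } = 291/2048
edge 13 of 14 (RED): { 0,1/8,9/64,145/1024 | 291/2048,73/512,37/256,19/128,5/32,3/16,1/4,1/2,1 } = 581/4096
edge 14 of 14 (BLUE): { 0,1/8,9/64,145/1024,581/4096 | 291/2048,73/512,37/256,19/128,5/32,3/16,1/4,1/2,1 } = 1163/8192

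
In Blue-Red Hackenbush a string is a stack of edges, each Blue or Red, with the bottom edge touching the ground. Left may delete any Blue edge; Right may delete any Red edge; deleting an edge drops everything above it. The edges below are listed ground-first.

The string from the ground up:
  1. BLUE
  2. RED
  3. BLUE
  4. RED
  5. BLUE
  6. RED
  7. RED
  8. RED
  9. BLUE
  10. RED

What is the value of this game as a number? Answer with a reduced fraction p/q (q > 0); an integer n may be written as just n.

Prefix values for BLUE RED BLUE RED BLUE RED RED RED BLUE RED via {L|R} + simplicity:
G_1 [B]  L=[0]  R=[∅]  so 1
G_2 [BR]  L=[0]  R=[1]  so 1/2
G_3 [BRB]  L=[0,1/2]  R=[1]  so 3/4
G_4 [BRBR]  L=[0,1/2]  R=[3/4,1]  so 5/8
G_5 [BRBRB]  L=[0,1/2,5/8]  R=[3/4,1]  so 11/16
G_6 [BRBRBR]  L=[0,1/2,5/8]  R=[11/16,3/4,1]  so 21/32
G_7 [BRBRBRR]  L=[0,1/2,5/8]  R=[21/32,11/16,3/4,1]  so 41/64
G_8 [BRBRBRRR]  L=[0,1/2,5/8]  R=[41/64,21/32,11/16,3/4,1]  so 81/128
G_9 [BRBRBRRRB]  L=[0,1/2,5/8,81/128]  R=[41/64,21/32,11/16,3/4,1]  so 163/256
G_10 [BRBRBRRRBR]  L=[0,1/2,5/8,81/128]  R=[163/256,41/64,21/32,11/16,3/4,1]  so 325/512

325/512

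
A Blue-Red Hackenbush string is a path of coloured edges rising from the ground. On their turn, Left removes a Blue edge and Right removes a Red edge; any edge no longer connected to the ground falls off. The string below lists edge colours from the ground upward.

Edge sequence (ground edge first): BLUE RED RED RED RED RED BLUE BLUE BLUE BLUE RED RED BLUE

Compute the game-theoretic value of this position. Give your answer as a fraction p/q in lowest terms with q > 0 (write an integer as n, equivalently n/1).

243/4096

Build value(s[:k]) for k = 1..13, string s = BLUE RED RED RED RED RED BLUE BLUE BLUE BLUE RED RED BLUE.
value(B) = { 0 |  } → 1
value(BR) = { 0 | 1 } → 1/2
value(BRR) = { 0 | 1/2, 1 } → 1/4
value(BRRR) = { 0 | 1/4, 1/2, 1 } → 1/8
value(BRRRR) = { 0 | 1/8, 1/4, 1/2, 1 } → 1/16
value(BRRRRR) = { 0 | 1/16, 1/8, 1/4, 1/2, 1 } → 1/32
value(BRRRRRB) = { 0, 1/32 | 1/16, 1/8, 1/4, 1/2, 1 } → 3/64
value(BRRRRRBB) = { 0, 1/32, 3/64 | 1/16, 1/8, 1/4, 1/2, 1 } → 7/128
value(BRRRRRBBB) = { 0, 1/32, 3/64, 7/128 | 1/16, 1/8, 1/4, 1/2, 1 } → 15/256
value(BRRRRRBBBB) = { 0, 1/32, 3/64, 7/128, 15/256 | 1/16, 1/8, 1/4, 1/2, 1 } → 31/512
value(BRRRRRBBBBR) = { 0, 1/32, 3/64, 7/128, 15/256 | 31/512, 1/16, 1/8, 1/4, 1/2, 1 } → 61/1024
value(BRRRRRBBBBRR) = { 0, 1/32, 3/64, 7/128, 15/256 | 61/1024, 31/512, 1/16, 1/8, 1/4, 1/2, 1 } → 121/2048
value(BRRRRRBBBBRRB) = { 0, 1/32, 3/64, 7/128, 15/256, 121/2048 | 61/1024, 31/512, 1/16, 1/8, 1/4, 1/2, 1 } → 243/4096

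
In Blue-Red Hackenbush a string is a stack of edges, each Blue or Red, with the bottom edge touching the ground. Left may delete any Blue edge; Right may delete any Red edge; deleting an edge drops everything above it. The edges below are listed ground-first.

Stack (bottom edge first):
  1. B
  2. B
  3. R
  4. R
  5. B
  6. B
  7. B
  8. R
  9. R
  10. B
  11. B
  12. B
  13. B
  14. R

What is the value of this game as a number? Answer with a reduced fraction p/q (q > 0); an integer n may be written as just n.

Recurse on prefixes of the 14-edge string B B R R B B B R R B B B B R:
v_1 [B]  L=[0]  R=[∅]  gives 1
v_2 [BB]  L=[0; 1]  R=[∅]  gives 2
v_3 [BBR]  L=[0; 1]  R=[2]  gives 3/2
v_4 [BBRR]  L=[0; 1]  R=[3/2; 2]  gives 5/4
v_5 [BBRRB]  L=[0; 1; 5/4]  R=[3/2; 2]  gives 11/8
v_6 [BBRRBB]  L=[0; 1; 5/4; 11/8]  R=[3/2; 2]  gives 23/16
v_7 [BBRRBBB]  L=[0; 1; 5/4; 11/8; 23/16]  R=[3/2; 2]  gives 47/32
v_8 [BBRRBBBR]  L=[0; 1; 5/4; 11/8; 23/16]  R=[47/32; 3/2; 2]  gives 93/64
v_9 [BBRRBBBRR]  L=[0; 1; 5/4; 11/8; 23/16]  R=[93/64; 47/32; 3/2; 2]  gives 185/128
v_10 [BBRRBBBRRB]  L=[0; 1; 5/4; 11/8; 23/16; 185/128]  R=[93/64; 47/32; 3/2; 2]  gives 371/256
v_11 [BBRRBBBRRBB]  L=[0; 1; 5/4; 11/8; 23/16; 185/128; 371/256]  R=[93/64; 47/32; 3/2; 2]  gives 743/512
v_12 [BBRRBBBRRBBB]  L=[0; 1; 5/4; 11/8; 23/16; 185/128; 371/256; 743/512]  R=[93/64; 47/32; 3/2; 2]  gives 1487/1024
v_13 [BBRRBBBRRBBBB]  L=[0; 1; 5/4; 11/8; 23/16; 185/128; 371/256; 743/512; 1487/1024]  R=[93/64; 47/32; 3/2; 2]  gives 2975/2048
v_14 [BBRRBBBRRBBBBR]  L=[0; 1; 5/4; 11/8; 23/16; 185/128; 371/256; 743/512; 1487/1024]  R=[2975/2048; 93/64; 47/32; 3/2; 2]  gives 5949/4096

5949/4096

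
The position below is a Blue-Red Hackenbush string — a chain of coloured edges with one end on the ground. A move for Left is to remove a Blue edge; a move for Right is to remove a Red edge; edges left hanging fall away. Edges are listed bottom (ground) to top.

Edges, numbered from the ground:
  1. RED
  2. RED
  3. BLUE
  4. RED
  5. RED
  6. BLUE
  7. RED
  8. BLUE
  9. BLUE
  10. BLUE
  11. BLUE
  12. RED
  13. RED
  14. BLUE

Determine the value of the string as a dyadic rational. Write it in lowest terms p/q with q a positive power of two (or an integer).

-7437/4096

1 of 14 · R · max L −∞ · min R 0 → -1
2 of 14 · RR · max L −∞ · min R -1 → -2
3 of 14 · RRB · max L -2 · min R -1 → -3/2
4 of 14 · RRBR · max L -2 · min R -3/2 → -7/4
5 of 14 · RRBRR · max L -2 · min R -7/4 → -15/8
6 of 14 · RRBRRB · max L -15/8 · min R -7/4 → -29/16
7 of 14 · RRBRRBR · max L -15/8 · min R -29/16 → -59/32
8 of 14 · RRBRRBRB · max L -59/32 · min R -29/16 → -117/64
9 of 14 · RRBRRBRBB · max L -117/64 · min R -29/16 → -233/128
10 of 14 · RRBRRBRBBB · max L -233/128 · min R -29/16 → -465/256
11 of 14 · RRBRRBRBBBB · max L -465/256 · min R -29/16 → -929/512
12 of 14 · RRBRRBRBBBBR · max L -465/256 · min R -929/512 → -1859/1024
13 of 14 · RRBRRBRBBBBRR · max L -465/256 · min R -1859/1024 → -3719/2048
14 of 14 · RRBRRBRBBBBRRB · max L -3719/2048 · min R -1859/1024 → -7437/4096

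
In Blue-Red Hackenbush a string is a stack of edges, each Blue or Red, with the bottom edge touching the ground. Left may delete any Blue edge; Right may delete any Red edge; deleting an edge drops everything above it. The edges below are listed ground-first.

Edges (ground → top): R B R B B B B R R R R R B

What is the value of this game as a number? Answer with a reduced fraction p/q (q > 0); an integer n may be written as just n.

-2173/4096

Recurse on prefixes of the 13-edge string R B R B B B B R R R R R B:
step 1: add R to get R; options L={ none } R={ 0 } so -1
step 2: add B to get RB; options L={ -1 } R={ 0 } so -1/2
step 3: add R to get RBR; options L={ -1 } R={ -1/2, 0 } so -3/4
step 4: add B to get RBRB; options L={ -1, -3/4 } R={ -1/2, 0 } so -5/8
step 5: add B to get RBRBB; options L={ -1, -3/4, -5/8 } R={ -1/2, 0 } so -9/16
step 6: add B to get RBRBBB; options L={ -1, -3/4, -5/8, -9/16 } R={ -1/2, 0 } so -17/32
step 7: add B to get RBRBBBB; options L={ -1, -3/4, -5/8, -9/16, -17/32 } R={ -1/2, 0 } so -33/64
step 8: add R to get RBRBBBBR; options L={ -1, -3/4, -5/8, -9/16, -17/32 } R={ -33/64, -1/2, 0 } so -67/128
step 9: add R to get RBRBBBBRR; options L={ -1, -3/4, -5/8, -9/16, -17/32 } R={ -67/128, -33/64, -1/2, 0 } so -135/256
step 10: add R to get RBRBBBBRRR; options L={ -1, -3/4, -5/8, -9/16, -17/32 } R={ -135/256, -67/128, -33/64, -1/2, 0 } so -271/512
step 11: add R to get RBRBBBBRRRR; options L={ -1, -3/4, -5/8, -9/16, -17/32 } R={ -271/512, -135/256, -67/128, -33/64, -1/2, 0 } so -543/1024
step 12: add R to get RBRBBBBRRRRR; options L={ -1, -3/4, -5/8, -9/16, -17/32 } R={ -543/1024, -271/512, -135/256, -67/128, -33/64, -1/2, 0 } so -1087/2048
step 13: add B to get RBRBBBBRRRRRB; options L={ -1, -3/4, -5/8, -9/16, -17/32, -1087/2048 } R={ -543/1024, -271/512, -135/256, -67/128, -33/64, -1/2, 0 } so -2173/4096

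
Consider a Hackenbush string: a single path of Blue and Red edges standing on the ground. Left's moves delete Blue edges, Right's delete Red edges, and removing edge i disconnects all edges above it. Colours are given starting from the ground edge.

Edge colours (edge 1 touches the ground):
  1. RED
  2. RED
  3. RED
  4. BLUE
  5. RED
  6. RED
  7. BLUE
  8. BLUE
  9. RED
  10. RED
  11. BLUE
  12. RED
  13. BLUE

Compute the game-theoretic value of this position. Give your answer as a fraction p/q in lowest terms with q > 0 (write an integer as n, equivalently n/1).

-2869/1024

Recurse on prefixes of the 13-edge string RED RED RED BLUE RED RED BLUE BLUE RED RED BLUE RED BLUE:
edge 1 of 13 (RED): { · | 0 } — -1
edge 2 of 13 (RED): { · | -1,0 } — -2
edge 3 of 13 (RED): { · | -2,-1,0 } — -3
edge 4 of 13 (BLUE): { -3 | -2,-1,0 } — -5/2
edge 5 of 13 (RED): { -3 | -5/2,-2,-1,0 } — -11/4
edge 6 of 13 (RED): { -3 | -11/4,-5/2,-2,-1,0 } — -23/8
edge 7 of 13 (BLUE): { -3,-23/8 | -11/4,-5/2,-2,-1,0 } — -45/16
edge 8 of 13 (BLUE): { -3,-23/8,-45/16 | -11/4,-5/2,-2,-1,0 } — -89/32
edge 9 of 13 (RED): { -3,-23/8,-45/16 | -89/32,-11/4,-5/2,-2,-1,0 } — -179/64
edge 10 of 13 (RED): { -3,-23/8,-45/16 | -179/64,-89/32,-11/4,-5/2,-2,-1,0 } — -359/128
edge 11 of 13 (BLUE): { -3,-23/8,-45/16,-359/128 | -179/64,-89/32,-11/4,-5/2,-2,-1,0 } — -717/256
edge 12 of 13 (RED): { -3,-23/8,-45/16,-359/128 | -717/256,-179/64,-89/32,-11/4,-5/2,-2,-1,0 } — -1435/512
edge 13 of 13 (BLUE): { -3,-23/8,-45/16,-359/128,-1435/512 | -717/256,-179/64,-89/32,-11/4,-5/2,-2,-1,0 } — -2869/1024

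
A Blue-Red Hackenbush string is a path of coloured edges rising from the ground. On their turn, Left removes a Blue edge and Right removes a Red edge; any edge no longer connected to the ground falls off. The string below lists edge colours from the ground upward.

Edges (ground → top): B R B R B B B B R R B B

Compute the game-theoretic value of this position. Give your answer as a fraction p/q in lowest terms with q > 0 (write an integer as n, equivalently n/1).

Recurse on prefixes of the 12-edge string B R B R B B B B R R B B:
edge 1 of 12 (B): { 0 | · } gives 1
edge 2 of 12 (R): { 0 | 1 } gives 1/2
edge 3 of 12 (B): { 0, 1/2 | 1 } gives 3/4
edge 4 of 12 (R): { 0, 1/2 | 3/4, 1 } gives 5/8
edge 5 of 12 (B): { 0, 1/2, 5/8 | 3/4, 1 } gives 11/16
edge 6 of 12 (B): { 0, 1/2, 5/8, 11/16 | 3/4, 1 } gives 23/32
edge 7 of 12 (B): { 0, 1/2, 5/8, 11/16, 23/32 | 3/4, 1 } gives 47/64
edge 8 of 12 (B): { 0, 1/2, 5/8, 11/16, 23/32, 47/64 | 3/4, 1 } gives 95/128
edge 9 of 12 (R): { 0, 1/2, 5/8, 11/16, 23/32, 47/64 | 95/128, 3/4, 1 } gives 189/256
edge 10 of 12 (R): { 0, 1/2, 5/8, 11/16, 23/32, 47/64 | 189/256, 95/128, 3/4, 1 } gives 377/512
edge 11 of 12 (B): { 0, 1/2, 5/8, 11/16, 23/32, 47/64, 377/512 | 189/256, 95/128, 3/4, 1 } gives 755/1024
edge 12 of 12 (B): { 0, 1/2, 5/8, 11/16, 23/32, 47/64, 377/512, 755/1024 | 189/256, 95/128, 3/4, 1 } gives 1511/2048

1511/2048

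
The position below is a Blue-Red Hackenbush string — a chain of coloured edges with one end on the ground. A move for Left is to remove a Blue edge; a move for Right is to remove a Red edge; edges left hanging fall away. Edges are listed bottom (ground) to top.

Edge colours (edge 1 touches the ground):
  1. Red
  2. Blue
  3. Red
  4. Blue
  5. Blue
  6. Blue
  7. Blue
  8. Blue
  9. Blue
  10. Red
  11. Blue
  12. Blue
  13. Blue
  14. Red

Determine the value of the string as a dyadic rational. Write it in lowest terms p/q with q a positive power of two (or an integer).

Build g(s[:k]) for k = 1..14, string s = Red Blue Red Blue Blue Blue Blue Blue Blue Red Blue Blue Blue Red.
1 of 14 · R · max L −∞ · min R 0 = -1
2 of 14 · RB · max L -1 · min R 0 = -1/2
3 of 14 · RBR · max L -1 · min R -1/2 = -3/4
4 of 14 · RBRB · max L -3/4 · min R -1/2 = -5/8
5 of 14 · RBRBB · max L -5/8 · min R -1/2 = -9/16
6 of 14 · RBRBBB · max L -9/16 · min R -1/2 = -17/32
7 of 14 · RBRBBBB · max L -17/32 · min R -1/2 = -33/64
8 of 14 · RBRBBBBB · max L -33/64 · min R -1/2 = -65/128
9 of 14 · RBRBBBBBB · max L -65/128 · min R -1/2 = -129/256
10 of 14 · RBRBBBBBBR · max L -65/128 · min R -129/256 = -259/512
11 of 14 · RBRBBBBBBRB · max L -259/512 · min R -129/256 = -517/1024
12 of 14 · RBRBBBBBBRBB · max L -517/1024 · min R -129/256 = -1033/2048
13 of 14 · RBRBBBBBBRBBB · max L -1033/2048 · min R -129/256 = -2065/4096
14 of 14 · RBRBBBBBBRBBBR · max L -1033/2048 · min R -2065/4096 = -4131/8192

-4131/8192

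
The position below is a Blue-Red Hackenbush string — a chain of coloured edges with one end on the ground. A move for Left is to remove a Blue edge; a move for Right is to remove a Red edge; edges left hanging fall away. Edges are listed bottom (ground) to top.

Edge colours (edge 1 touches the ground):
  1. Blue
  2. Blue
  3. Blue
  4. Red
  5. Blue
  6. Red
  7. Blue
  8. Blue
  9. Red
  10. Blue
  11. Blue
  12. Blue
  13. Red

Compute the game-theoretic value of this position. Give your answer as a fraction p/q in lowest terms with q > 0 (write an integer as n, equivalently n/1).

Prefix values for Blue Blue Blue Red Blue Red Blue Blue Red Blue Blue Blue Red via {L|R} + simplicity:
G(B) = { 0 | — } = 1
G(BB) = { 0, 1 | — } = 2
G(BBB) = { 0, 1, 2 | — } = 3
G(BBBR) = { 0, 1, 2 | 3 } = 5/2
G(BBBRB) = { 0, 1, 2, 5/2 | 3 } = 11/4
G(BBBRBR) = { 0, 1, 2, 5/2 | 11/4, 3 } = 21/8
G(BBBRBRB) = { 0, 1, 2, 5/2, 21/8 | 11/4, 3 } = 43/16
G(BBBRBRBB) = { 0, 1, 2, 5/2, 21/8, 43/16 | 11/4, 3 } = 87/32
G(BBBRBRBBR) = { 0, 1, 2, 5/2, 21/8, 43/16 | 87/32, 11/4, 3 } = 173/64
G(BBBRBRBBRB) = { 0, 1, 2, 5/2, 21/8, 43/16, 173/64 | 87/32, 11/4, 3 } = 347/128
G(BBBRBRBBRBB) = { 0, 1, 2, 5/2, 21/8, 43/16, 173/64, 347/128 | 87/32, 11/4, 3 } = 695/256
G(BBBRBRBBRBBB) = { 0, 1, 2, 5/2, 21/8, 43/16, 173/64, 347/128, 695/256 | 87/32, 11/4, 3 } = 1391/512
G(BBBRBRBBRBBBR) = { 0, 1, 2, 5/2, 21/8, 43/16, 173/64, 347/128, 695/256 | 1391/512, 87/32, 11/4, 3 } = 2781/1024

2781/1024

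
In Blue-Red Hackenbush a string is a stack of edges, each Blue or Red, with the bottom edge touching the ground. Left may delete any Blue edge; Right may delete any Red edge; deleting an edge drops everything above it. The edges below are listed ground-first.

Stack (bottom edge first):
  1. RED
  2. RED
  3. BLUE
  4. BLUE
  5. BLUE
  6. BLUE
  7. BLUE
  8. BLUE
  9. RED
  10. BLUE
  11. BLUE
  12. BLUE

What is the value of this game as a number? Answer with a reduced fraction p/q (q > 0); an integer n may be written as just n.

-1041/1024

Recurse on prefixes of the 12-edge string RED RED BLUE BLUE BLUE BLUE BLUE BLUE RED BLUE BLUE BLUE:
edge 1 of 12 (RED): {  | 0 } → -1
edge 2 of 12 (RED): {  | -1,0 } → -2
edge 3 of 12 (BLUE): { -2 | -1,0 } → -3/2
edge 4 of 12 (BLUE): { -2,-3/2 | -1,0 } → -5/4
edge 5 of 12 (BLUE): { -2,-3/2,-5/4 | -1,0 } → -9/8
edge 6 of 12 (BLUE): { -2,-3/2,-5/4,-9/8 | -1,0 } → -17/16
edge 7 of 12 (BLUE): { -2,-3/2,-5/4,-9/8,-17/16 | -1,0 } → -33/32
edge 8 of 12 (BLUE): { -2,-3/2,-5/4,-9/8,-17/16,-33/32 | -1,0 } → -65/64
edge 9 of 12 (RED): { -2,-3/2,-5/4,-9/8,-17/16,-33/32 | -65/64,-1,0 } → -131/128
edge 10 of 12 (BLUE): { -2,-3/2,-5/4,-9/8,-17/16,-33/32,-131/128 | -65/64,-1,0 } → -261/256
edge 11 of 12 (BLUE): { -2,-3/2,-5/4,-9/8,-17/16,-33/32,-131/128,-261/256 | -65/64,-1,0 } → -521/512
edge 12 of 12 (BLUE): { -2,-3/2,-5/4,-9/8,-17/16,-33/32,-131/128,-261/256,-521/512 | -65/64,-1,0 } → -1041/1024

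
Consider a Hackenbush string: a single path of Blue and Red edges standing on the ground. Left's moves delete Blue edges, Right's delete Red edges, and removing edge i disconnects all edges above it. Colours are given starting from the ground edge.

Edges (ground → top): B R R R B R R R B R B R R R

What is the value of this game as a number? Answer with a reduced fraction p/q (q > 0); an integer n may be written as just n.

1 of 14 · B · max L 0 · min R +∞ -> 1
2 of 14 · BR · max L 0 · min R 1 -> 1/2
3 of 14 · BRR · max L 0 · min R 1/2 -> 1/4
4 of 14 · BRRR · max L 0 · min R 1/4 -> 1/8
5 of 14 · BRRRB · max L 1/8 · min R 1/4 -> 3/16
6 of 14 · BRRRBR · max L 1/8 · min R 3/16 -> 5/32
7 of 14 · BRRRBRR · max L 1/8 · min R 5/32 -> 9/64
8 of 14 · BRRRBRRR · max L 1/8 · min R 9/64 -> 17/128
9 of 14 · BRRRBRRRB · max L 17/128 · min R 9/64 -> 35/256
10 of 14 · BRRRBRRRBR · max L 17/128 · min R 35/256 -> 69/512
11 of 14 · BRRRBRRRBRB · max L 69/512 · min R 35/256 -> 139/1024
12 of 14 · BRRRBRRRBRBR · max L 69/512 · min R 139/1024 -> 277/2048
13 of 14 · BRRRBRRRBRBRR · max L 69/512 · min R 277/2048 -> 553/4096
14 of 14 · BRRRBRRRBRBRRR · max L 69/512 · min R 553/4096 -> 1105/8192

1105/8192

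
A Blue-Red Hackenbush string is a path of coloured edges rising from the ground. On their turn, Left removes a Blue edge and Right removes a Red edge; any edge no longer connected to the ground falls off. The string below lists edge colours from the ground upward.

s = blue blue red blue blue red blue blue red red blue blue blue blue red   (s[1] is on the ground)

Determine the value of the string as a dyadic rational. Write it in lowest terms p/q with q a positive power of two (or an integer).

15165/8192

edge 1 of 15 (blue): { 0 | none } -> 1
edge 2 of 15 (blue): { 0,1 | none } -> 2
edge 3 of 15 (red): { 0,1 | 2 } -> 3/2
edge 4 of 15 (blue): { 0,1,3/2 | 2 } -> 7/4
edge 5 of 15 (blue): { 0,1,3/2,7/4 | 2 } -> 15/8
edge 6 of 15 (red): { 0,1,3/2,7/4 | 15/8,2 } -> 29/16
edge 7 of 15 (blue): { 0,1,3/2,7/4,29/16 | 15/8,2 } -> 59/32
edge 8 of 15 (blue): { 0,1,3/2,7/4,29/16,59/32 | 15/8,2 } -> 119/64
edge 9 of 15 (red): { 0,1,3/2,7/4,29/16,59/32 | 119/64,15/8,2 } -> 237/128
edge 10 of 15 (red): { 0,1,3/2,7/4,29/16,59/32 | 237/128,119/64,15/8,2 } -> 473/256
edge 11 of 15 (blue): { 0,1,3/2,7/4,29/16,59/32,473/256 | 237/128,119/64,15/8,2 } -> 947/512
edge 12 of 15 (blue): { 0,1,3/2,7/4,29/16,59/32,473/256,947/512 | 237/128,119/64,15/8,2 } -> 1895/1024
edge 13 of 15 (blue): { 0,1,3/2,7/4,29/16,59/32,473/256,947/512,1895/1024 | 237/128,119/64,15/8,2 } -> 3791/2048
edge 14 of 15 (blue): { 0,1,3/2,7/4,29/16,59/32,473/256,947/512,1895/1024,3791/2048 | 237/128,119/64,15/8,2 } -> 7583/4096
edge 15 of 15 (red): { 0,1,3/2,7/4,29/16,59/32,473/256,947/512,1895/1024,3791/2048 | 7583/4096,237/128,119/64,15/8,2 } -> 15165/8192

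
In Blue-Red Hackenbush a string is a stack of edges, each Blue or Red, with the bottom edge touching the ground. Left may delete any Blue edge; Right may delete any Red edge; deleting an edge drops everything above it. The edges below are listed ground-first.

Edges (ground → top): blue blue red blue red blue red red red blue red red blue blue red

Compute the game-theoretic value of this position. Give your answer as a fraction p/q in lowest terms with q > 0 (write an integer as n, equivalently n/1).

step 1: add blue to get b; options L={ 0 } R={ · } — 1
step 2: add blue to get bb; options L={ 0 1 } R={ · } — 2
step 3: add red to get bbr; options L={ 0 1 } R={ 2 } — 3/2
step 4: add blue to get bbrb; options L={ 0 1 3/2 } R={ 2 } — 7/4
step 5: add red to get bbrbr; options L={ 0 1 3/2 } R={ 7/4 2 } — 13/8
step 6: add blue to get bbrbrb; options L={ 0 1 3/2 13/8 } R={ 7/4 2 } — 27/16
step 7: add red to get bbrbrbr; options L={ 0 1 3/2 13/8 } R={ 27/16 7/4 2 } — 53/32
step 8: add red to get bbrbrbrr; options L={ 0 1 3/2 13/8 } R={ 53/32 27/16 7/4 2 } — 105/64
step 9: add red to get bbrbrbrrr; options L={ 0 1 3/2 13/8 } R={ 105/64 53/32 27/16 7/4 2 } — 209/128
step 10: add blue to get bbrbrbrrrb; options L={ 0 1 3/2 13/8 209/128 } R={ 105/64 53/32 27/16 7/4 2 } — 419/256
step 11: add red to get bbrbrbrrrbr; options L={ 0 1 3/2 13/8 209/128 } R={ 419/256 105/64 53/32 27/16 7/4 2 } — 837/512
step 12: add red to get bbrbrbrrrbrr; options L={ 0 1 3/2 13/8 209/128 } R={ 837/512 419/256 105/64 53/32 27/16 7/4 2 } — 1673/1024
step 13: add blue to get bbrbrbrrrbrrb; options L={ 0 1 3/2 13/8 209/128 1673/1024 } R={ 837/512 419/256 105/64 53/32 27/16 7/4 2 } — 3347/2048
step 14: add blue to get bbrbrbrrrbrrbb; options L={ 0 1 3/2 13/8 209/128 1673/1024 3347/2048 } R={ 837/512 419/256 105/64 53/32 27/16 7/4 2 } — 6695/4096
step 15: add red to get bbrbrbrrrbrrbbr; options L={ 0 1 3/2 13/8 209/128 1673/1024 3347/2048 } R={ 6695/4096 837/512 419/256 105/64 53/32 27/16 7/4 2 } — 13389/8192

13389/8192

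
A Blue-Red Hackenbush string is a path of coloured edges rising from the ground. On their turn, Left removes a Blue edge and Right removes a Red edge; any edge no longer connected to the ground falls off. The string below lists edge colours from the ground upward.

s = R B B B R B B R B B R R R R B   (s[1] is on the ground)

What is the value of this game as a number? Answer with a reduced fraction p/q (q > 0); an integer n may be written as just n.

1 of 15 · R · max L −∞ · min R 0 → -1
2 of 15 · RB · max L -1 · min R 0 → -1/2
3 of 15 · RBB · max L -1/2 · min R 0 → -1/4
4 of 15 · RBBB · max L -1/4 · min R 0 → -1/8
5 of 15 · RBBBR · max L -1/4 · min R -1/8 → -3/16
6 of 15 · RBBBRB · max L -3/16 · min R -1/8 → -5/32
7 of 15 · RBBBRBB · max L -5/32 · min R -1/8 → -9/64
8 of 15 · RBBBRBBR · max L -5/32 · min R -9/64 → -19/128
9 of 15 · RBBBRBBRB · max L -19/128 · min R -9/64 → -37/256
10 of 15 · RBBBRBBRBB · max L -37/256 · min R -9/64 → -73/512
11 of 15 · RBBBRBBRBBR · max L -37/256 · min R -73/512 → -147/1024
12 of 15 · RBBBRBBRBBRR · max L -37/256 · min R -147/1024 → -295/2048
13 of 15 · RBBBRBBRBBRRR · max L -37/256 · min R -295/2048 → -591/4096
14 of 15 · RBBBRBBRBBRRRR · max L -37/256 · min R -591/4096 → -1183/8192
15 of 15 · RBBBRBBRBBRRRRB · max L -1183/8192 · min R -591/4096 → -2365/16384

-2365/16384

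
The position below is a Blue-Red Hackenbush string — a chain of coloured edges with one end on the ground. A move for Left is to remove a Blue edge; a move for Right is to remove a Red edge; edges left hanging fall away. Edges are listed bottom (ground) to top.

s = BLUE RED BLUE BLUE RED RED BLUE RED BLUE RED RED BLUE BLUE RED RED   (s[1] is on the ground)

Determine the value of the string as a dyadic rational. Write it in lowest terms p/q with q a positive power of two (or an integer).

Recurse on prefixes of the 15-edge string BLUE RED BLUE BLUE RED RED BLUE RED BLUE RED RED BLUE BLUE RED RED:
1 of 15 · B · max L 0 · min R +∞ gives 1
2 of 15 · BR · max L 0 · min R 1 gives 1/2
3 of 15 · BRB · max L 1/2 · min R 1 gives 3/4
4 of 15 · BRBB · max L 3/4 · min R 1 gives 7/8
5 of 15 · BRBBR · max L 3/4 · min R 7/8 gives 13/16
6 of 15 · BRBBRR · max L 3/4 · min R 13/16 gives 25/32
7 of 15 · BRBBRRB · max L 25/32 · min R 13/16 gives 51/64
8 of 15 · BRBBRRBR · max L 25/32 · min R 51/64 gives 101/128
9 of 15 · BRBBRRBRB · max L 101/128 · min R 51/64 gives 203/256
10 of 15 · BRBBRRBRBR · max L 101/128 · min R 203/256 gives 405/512
11 of 15 · BRBBRRBRBRR · max L 101/128 · min R 405/512 gives 809/1024
12 of 15 · BRBBRRBRBRRB · max L 809/1024 · min R 405/512 gives 1619/2048
13 of 15 · BRBBRRBRBRRBB · max L 1619/2048 · min R 405/512 gives 3239/4096
14 of 15 · BRBBRRBRBRRBBR · max L 1619/2048 · min R 3239/4096 gives 6477/8192
15 of 15 · BRBBRRBRBRRBBRR · max L 1619/2048 · min R 6477/8192 gives 12953/16384

12953/16384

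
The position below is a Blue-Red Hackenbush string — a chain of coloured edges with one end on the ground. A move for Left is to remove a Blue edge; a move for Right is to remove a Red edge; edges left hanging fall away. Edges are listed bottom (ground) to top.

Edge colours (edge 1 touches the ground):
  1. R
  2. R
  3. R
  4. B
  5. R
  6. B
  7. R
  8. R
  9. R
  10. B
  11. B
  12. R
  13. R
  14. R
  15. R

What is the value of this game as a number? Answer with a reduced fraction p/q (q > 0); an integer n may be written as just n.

-11167/4096

Recurse on prefixes of the 15-edge string R R R B R B R R R B B R R R R:
R: Left { (no moves) }, Right { 0 } -> simplest -1
RR: Left { (no moves) }, Right { -1, 0 } -> simplest -2
RRR: Left { (no moves) }, Right { -2, -1, 0 } -> simplest -3
RRRB: Left { -3 }, Right { -2, -1, 0 } -> simplest -5/2
RRRBR: Left { -3 }, Right { -5/2, -2, -1, 0 } -> simplest -11/4
RRRBRB: Left { -3, -11/4 }, Right { -5/2, -2, -1, 0 } -> simplest -21/8
RRRBRBR: Left { -3, -11/4 }, Right { -21/8, -5/2, -2, -1, 0 } -> simplest -43/16
RRRBRBRR: Left { -3, -11/4 }, Right { -43/16, -21/8, -5/2, -2, -1, 0 } -> simplest -87/32
RRRBRBRRR: Left { -3, -11/4 }, Right { -87/32, -43/16, -21/8, -5/2, -2, -1, 0 } -> simplest -175/64
RRRBRBRRRB: Left { -3, -11/4, -175/64 }, Right { -87/32, -43/16, -21/8, -5/2, -2, -1, 0 } -> simplest -349/128
RRRBRBRRRBB: Left { -3, -11/4, -175/64, -349/128 }, Right { -87/32, -43/16, -21/8, -5/2, -2, -1, 0 } -> simplest -697/256
RRRBRBRRRBBR: Left { -3, -11/4, -175/64, -349/128 }, Right { -697/256, -87/32, -43/16, -21/8, -5/2, -2, -1, 0 } -> simplest -1395/512
RRRBRBRRRBBRR: Left { -3, -11/4, -175/64, -349/128 }, Right { -1395/512, -697/256, -87/32, -43/16, -21/8, -5/2, -2, -1, 0 } -> simplest -2791/1024
RRRBRBRRRBBRRR: Left { -3, -11/4, -175/64, -349/128 }, Right { -2791/1024, -1395/512, -697/256, -87/32, -43/16, -21/8, -5/2, -2, -1, 0 } -> simplest -5583/2048
RRRBRBRRRBBRRRR: Left { -3, -11/4, -175/64, -349/128 }, Right { -5583/2048, -2791/1024, -1395/512, -697/256, -87/32, -43/16, -21/8, -5/2, -2, -1, 0 } -> simplest -11167/4096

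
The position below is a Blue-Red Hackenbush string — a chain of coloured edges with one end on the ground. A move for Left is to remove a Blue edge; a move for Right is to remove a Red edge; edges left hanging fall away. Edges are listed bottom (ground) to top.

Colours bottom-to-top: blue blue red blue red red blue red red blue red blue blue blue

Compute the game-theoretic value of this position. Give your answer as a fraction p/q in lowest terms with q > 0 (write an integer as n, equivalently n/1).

Recurse on prefixes of the 14-edge string blue blue red blue red red blue red red blue red blue blue blue:
b: Left { 0 }, Right { (no moves) } → simplest 1
bb: Left { 0, 1 }, Right { (no moves) } → simplest 2
bbr: Left { 0, 1 }, Right { 2 } → simplest 3/2
bbrb: Left { 0, 1, 3/2 }, Right { 2 } → simplest 7/4
bbrbr: Left { 0, 1, 3/2 }, Right { 7/4, 2 } → simplest 13/8
bbrbrr: Left { 0, 1, 3/2 }, Right { 13/8, 7/4, 2 } → simplest 25/16
bbrbrrb: Left { 0, 1, 3/2, 25/16 }, Right { 13/8, 7/4, 2 } → simplest 51/32
bbrbrrbr: Left { 0, 1, 3/2, 25/16 }, Right { 51/32, 13/8, 7/4, 2 } → simplest 101/64
bbrbrrbrr: Left { 0, 1, 3/2, 25/16 }, Right { 101/64, 51/32, 13/8, 7/4, 2 } → simplest 201/128
bbrbrrbrrb: Left { 0, 1, 3/2, 25/16, 201/128 }, Right { 101/64, 51/32, 13/8, 7/4, 2 } → simplest 403/256
bbrbrrbrrbr: Left { 0, 1, 3/2, 25/16, 201/128 }, Right { 403/256, 101/64, 51/32, 13/8, 7/4, 2 } → simplest 805/512
bbrbrrbrrbrb: Left { 0, 1, 3/2, 25/16, 201/128, 805/512 }, Right { 403/256, 101/64, 51/32, 13/8, 7/4, 2 } → simplest 1611/1024
bbrbrrbrrbrbb: Left { 0, 1, 3/2, 25/16, 201/128, 805/512, 1611/1024 }, Right { 403/256, 101/64, 51/32, 13/8, 7/4, 2 } → simplest 3223/2048
bbrbrrbrrbrbbb: Left { 0, 1, 3/2, 25/16, 201/128, 805/512, 1611/1024, 3223/2048 }, Right { 403/256, 101/64, 51/32, 13/8, 7/4, 2 } → simplest 6447/4096

6447/4096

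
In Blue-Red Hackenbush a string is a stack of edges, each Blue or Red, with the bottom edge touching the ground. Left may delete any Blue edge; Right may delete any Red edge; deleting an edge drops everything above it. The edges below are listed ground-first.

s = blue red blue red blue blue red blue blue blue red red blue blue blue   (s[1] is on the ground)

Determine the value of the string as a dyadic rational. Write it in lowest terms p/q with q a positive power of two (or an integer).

Build g(s[:k]) for k = 1..15, string s = blue red blue red blue blue red blue blue blue red red blue blue blue.
b: Left { 0 }, Right { — } = simplest 1
br: Left { 0 }, Right { 1 } = simplest 1/2
brb: Left { 0; 1/2 }, Right { 1 } = simplest 3/4
brbr: Left { 0; 1/2 }, Right { 3/4; 1 } = simplest 5/8
brbrb: Left { 0; 1/2; 5/8 }, Right { 3/4; 1 } = simplest 11/16
brbrbb: Left { 0; 1/2; 5/8; 11/16 }, Right { 3/4; 1 } = simplest 23/32
brbrbbr: Left { 0; 1/2; 5/8; 11/16 }, Right { 23/32; 3/4; 1 } = simplest 45/64
brbrbbrb: Left { 0; 1/2; 5/8; 11/16; 45/64 }, Right { 23/32; 3/4; 1 } = simplest 91/128
brbrbbrbb: Left { 0; 1/2; 5/8; 11/16; 45/64; 91/128 }, Right { 23/32; 3/4; 1 } = simplest 183/256
brbrbbrbbb: Left { 0; 1/2; 5/8; 11/16; 45/64; 91/128; 183/256 }, Right { 23/32; 3/4; 1 } = simplest 367/512
brbrbbrbbbr: Left { 0; 1/2; 5/8; 11/16; 45/64; 91/128; 183/256 }, Right { 367/512; 23/32; 3/4; 1 } = simplest 733/1024
brbrbbrbbbrr: Left { 0; 1/2; 5/8; 11/16; 45/64; 91/128; 183/256 }, Right { 733/1024; 367/512; 23/32; 3/4; 1 } = simplest 1465/2048
brbrbbrbbbrrb: Left { 0; 1/2; 5/8; 11/16; 45/64; 91/128; 183/256; 1465/2048 }, Right { 733/1024; 367/512; 23/32; 3/4; 1 } = simplest 2931/4096
brbrbbrbbbrrbb: Left { 0; 1/2; 5/8; 11/16; 45/64; 91/128; 183/256; 1465/2048; 2931/4096 }, Right { 733/1024; 367/512; 23/32; 3/4; 1 } = simplest 5863/8192
brbrbbrbbbrrbbb: Left { 0; 1/2; 5/8; 11/16; 45/64; 91/128; 183/256; 1465/2048; 2931/4096; 5863/8192 }, Right { 733/1024; 367/512; 23/32; 3/4; 1 } = simplest 11727/16384

11727/16384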